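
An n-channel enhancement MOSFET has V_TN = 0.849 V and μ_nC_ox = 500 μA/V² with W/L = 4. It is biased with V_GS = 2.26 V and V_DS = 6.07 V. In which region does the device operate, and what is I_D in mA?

k_n = μ_nC_ox · (W/L) = 2 mA/V².
V_ov = V_GS − V_TN = 2.26 − 0.849 = 1.41 V.
Since V_DS = 6.07 V ≥ V_ov = 1.41 V, the device is in saturation.
I_D = ½ k_n V_ov² = 0.5 × 2 × 1.41² = 1.99 mA.

Saturation; I_D = 1.99 mA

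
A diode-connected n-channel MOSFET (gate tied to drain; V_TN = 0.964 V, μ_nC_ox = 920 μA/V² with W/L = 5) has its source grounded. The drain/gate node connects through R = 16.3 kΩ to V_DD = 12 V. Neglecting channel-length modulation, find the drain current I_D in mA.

I_D = 0.645 mA

With gate tied to drain, V_GS = V_DS ≥ V_GS − V_TN, so the device is in saturation.
k_n = μ_nC_ox · (W/L) = 4.6 mA/V².
KCL at the drain: ½ k_n (V_GS − V_TN)² = (V_DD − V_GS)/R.
Let x = V_GS − 0.964. Then 37.5 x² + x − 11.04 = 0, giving x = 0.529 V (positive root), so V_GS = 1.49 V.
I_D = (V_DD − V_GS)/R = (12 − 1.49) / 16.3 = 0.645 mA.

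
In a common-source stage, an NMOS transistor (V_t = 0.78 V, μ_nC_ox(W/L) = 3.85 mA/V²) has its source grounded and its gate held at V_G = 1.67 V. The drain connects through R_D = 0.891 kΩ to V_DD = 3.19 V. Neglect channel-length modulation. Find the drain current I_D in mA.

I_D = 1.52 mA

V_GS = V_G = 1.67 V, so V_ov = 1.67 − 0.78 = 0.89 V.
Assume saturation: I_D = ½ k_n V_ov² = 0.5 × 3.85 × 0.89² = 1.52 mA, giving V_DS = V_DD − I_D R_D = 3.19 − 1.52 × 0.891 = 1.83 V.
V_DS = 1.83 V ≥ V_ov = 0.89 V, confirming saturation.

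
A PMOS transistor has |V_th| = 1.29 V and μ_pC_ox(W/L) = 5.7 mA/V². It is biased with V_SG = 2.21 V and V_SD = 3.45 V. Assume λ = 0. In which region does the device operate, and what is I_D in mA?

Saturation; I_D = 2.41 mA

V_ov = V_SG − |V_th| = 2.21 − 1.29 = 0.92 V.
Since V_SD = 3.45 V ≥ V_ov = 0.92 V, the device is in saturation.
I_D = ½ k_p V_ov² = 0.5 × 5.7 × 0.92² = 2.41 mA.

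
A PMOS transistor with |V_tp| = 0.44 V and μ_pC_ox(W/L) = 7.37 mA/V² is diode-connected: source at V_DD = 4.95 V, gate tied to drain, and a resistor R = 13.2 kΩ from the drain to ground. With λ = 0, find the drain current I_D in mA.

With gate tied to drain, V_SG = V_SD ≥ V_SG − |V_tp|, so the device is in saturation.
KCL at the drain: ½ k_p (V_SG − |V_tp|)² = (V_DD − V_SG)/R.
Let x = V_SG − 0.44. Then 48.6 x² + x − 4.51 = 0, giving x = 0.294 V (positive root), so V_SG = 0.734 V.
I_D = (V_DD − V_SG)/R = (4.95 − 0.734) / 13.2 = 0.319 mA.

I_D = 0.319 mA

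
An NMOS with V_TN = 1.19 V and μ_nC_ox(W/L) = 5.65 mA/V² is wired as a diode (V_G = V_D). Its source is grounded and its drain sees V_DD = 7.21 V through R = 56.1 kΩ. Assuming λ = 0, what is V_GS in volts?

With gate tied to drain, V_GS = V_DS ≥ V_GS − V_TN, so the device is in saturation.
KCL at the drain: ½ k_n (V_GS − V_TN)² = (V_DD − V_GS)/R.
Let x = V_GS − 1.19. Then 158 x² + x − 6.02 = 0, giving x = 0.192 V (positive root), so V_GS = 1.38 V.
I_D = (V_DD − V_GS)/R = (7.21 − 1.38) / 56.1 = 0.104 mA.

V_GS = 1.38 V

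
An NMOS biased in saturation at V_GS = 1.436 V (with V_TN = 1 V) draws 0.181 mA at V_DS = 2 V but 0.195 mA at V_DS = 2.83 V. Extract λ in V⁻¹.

λ = 0.115 V⁻¹

With V_GS fixed, I_D ∝ (1 + λ V_DS) in saturation, so I_D2/I_D1 = (1 + λ V_DS2)/(1 + λ V_DS1).
0.195/0.181 = 1.077 = (1 + 2.83 λ)/(1 + 2 λ).
Solving: λ (I_D1 V_DS2 − I_D2 V_DS1) = I_D2 − I_D1, so λ = (0.195 − 0.181) / (0.181 × 2.83 − 0.195 × 2) = 0.014 / 0.122 = 0.115 V⁻¹.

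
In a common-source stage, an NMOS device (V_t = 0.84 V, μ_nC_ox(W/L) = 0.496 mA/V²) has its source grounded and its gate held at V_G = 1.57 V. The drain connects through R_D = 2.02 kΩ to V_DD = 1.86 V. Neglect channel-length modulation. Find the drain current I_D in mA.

V_GS = V_G = 1.57 V, so V_ov = 1.57 − 0.84 = 0.73 V.
Assume saturation: I_D = ½ k_n V_ov² = 0.5 × 0.496 × 0.73² = 0.132 mA, giving V_DS = V_DD − I_D R_D = 1.86 − 0.132 × 2.02 = 1.59 V.
V_DS = 1.59 V ≥ V_ov = 0.73 V, confirming saturation.

I_D = 0.132 mA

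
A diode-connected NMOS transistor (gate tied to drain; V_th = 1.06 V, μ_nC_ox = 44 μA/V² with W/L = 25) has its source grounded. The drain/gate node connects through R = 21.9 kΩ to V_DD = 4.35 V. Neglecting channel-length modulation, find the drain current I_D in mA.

With gate tied to drain, V_GS = V_DS ≥ V_GS − V_th, so the device is in saturation.
k_n = μ_nC_ox · (W/L) = 1.1 mA/V².
KCL at the drain: ½ k_n (V_GS − V_th)² = (V_DD − V_GS)/R.
Let x = V_GS − 1.06. Then 12 x² + x − 3.29 = 0, giving x = 0.483 V (positive root), so V_GS = 1.54 V.
I_D = (V_DD − V_GS)/R = (4.35 − 1.54) / 21.9 = 0.128 mA.

I_D = 0.128 mA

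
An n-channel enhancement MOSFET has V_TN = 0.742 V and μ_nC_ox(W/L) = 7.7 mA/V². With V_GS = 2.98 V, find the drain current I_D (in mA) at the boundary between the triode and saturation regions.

At the boundary V_DS = V_ov = V_GS − V_TN = 2.98 − 0.742 = 2.24 V.
I_D = ½ k_n V_ov² = 0.5 × 7.7 × 2.24² = 19.3 mA.

I_D = 19.3 mA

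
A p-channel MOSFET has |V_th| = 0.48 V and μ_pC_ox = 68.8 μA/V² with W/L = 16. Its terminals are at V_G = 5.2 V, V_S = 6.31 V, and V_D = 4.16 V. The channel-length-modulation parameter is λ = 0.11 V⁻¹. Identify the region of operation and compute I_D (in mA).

Saturation; I_D = 0.270 mA

V_SG = V_S − V_G = 6.31 − 5.2 = 1.11 V; V_SD = V_S − V_D = 6.31 − 4.16 = 2.15 V.
k_p = μ_pC_ox · (W/L) = 1.101 mA/V².
V_ov = V_SG − |V_th| = 1.11 − 0.48 = 0.63 V.
Since V_SD = 2.15 V ≥ V_ov = 0.63 V, the device is in saturation.
I_D = ½ k_p V_ov² (1 + λ V_SD) = 0.5 × 1.101 × 0.63² × (1 + 0.11 × 2.15) = 0.27 mA.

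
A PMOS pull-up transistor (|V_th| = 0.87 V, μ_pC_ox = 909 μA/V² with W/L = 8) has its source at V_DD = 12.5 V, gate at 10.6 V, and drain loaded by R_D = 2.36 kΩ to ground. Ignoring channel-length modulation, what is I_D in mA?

V_SG = V_DD − V_G = 12.5 − 10.6 = 1.9 V, so V_ov = 1.9 − 0.87 = 1.03 V.
k_p = μ_pC_ox · (W/L) = 7.272 mA/V².
Assume saturation: I_D = ½ k_p V_ov² = 0.5 × 7.272 × 1.03² = 3.86 mA, giving V_SD = V_DD − I_D R_D = 12.5 − 3.86 × 2.36 = 3.4 V.
V_SD = 3.4 V ≥ V_ov = 1.03 V, confirming saturation.

I_D = 3.86 mA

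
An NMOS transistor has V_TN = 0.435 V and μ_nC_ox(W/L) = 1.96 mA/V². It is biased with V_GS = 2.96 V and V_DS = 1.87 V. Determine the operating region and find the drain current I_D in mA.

Triode; I_D = 5.83 mA

V_ov = V_GS − V_TN = 2.96 − 0.435 = 2.52 V.
Since V_DS = 1.87 V < V_ov = 2.52 V, the device is in the triode region.
I_D = k_n [V_ov · V_DS − ½ V_DS²] = 1.96 × [2.52 × 1.87 − 0.5 × 1.87²] = 5.83 mA.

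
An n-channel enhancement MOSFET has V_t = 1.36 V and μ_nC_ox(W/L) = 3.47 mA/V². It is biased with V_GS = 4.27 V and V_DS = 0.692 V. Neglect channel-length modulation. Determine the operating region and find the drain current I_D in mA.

V_ov = V_GS − V_t = 4.27 − 1.36 = 2.91 V.
Since V_DS = 0.692 V < V_ov = 2.91 V, the device is in the triode region.
I_D = k_n [V_ov · V_DS − ½ V_DS²] = 3.47 × [2.91 × 0.692 − 0.5 × 0.692²] = 6.16 mA.

Triode; I_D = 6.16 mA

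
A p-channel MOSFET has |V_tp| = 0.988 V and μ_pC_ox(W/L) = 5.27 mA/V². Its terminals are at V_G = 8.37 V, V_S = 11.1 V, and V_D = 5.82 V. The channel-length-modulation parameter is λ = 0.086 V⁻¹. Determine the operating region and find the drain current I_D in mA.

V_SG = V_S − V_G = 11.1 − 8.37 = 2.73 V; V_SD = V_S − V_D = 11.1 − 5.82 = 5.28 V.
V_ov = V_SG − |V_tp| = 2.73 − 0.988 = 1.74 V.
Since V_SD = 5.28 V ≥ V_ov = 1.74 V, the device is in saturation.
I_D = ½ k_p V_ov² (1 + λ V_SD) = 0.5 × 5.27 × 1.74² × (1 + 0.086 × 5.28) = 11.6 mA.

Saturation; I_D = 11.6 mA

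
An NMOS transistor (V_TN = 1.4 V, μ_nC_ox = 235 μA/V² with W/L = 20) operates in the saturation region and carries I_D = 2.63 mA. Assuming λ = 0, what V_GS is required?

V_GS = 2.46 V

k_n = μ_nC_ox · (W/L) = 4.7 mA/V².
In saturation I_D = ½ k_n (V_GS − V_TN)², so V_GS − V_TN = √(2 I_D / k_n) = √(2 × 2.63 / 4.7) = 1.06 V.
V_GS = 1.4 + 1.06 = 2.46 V.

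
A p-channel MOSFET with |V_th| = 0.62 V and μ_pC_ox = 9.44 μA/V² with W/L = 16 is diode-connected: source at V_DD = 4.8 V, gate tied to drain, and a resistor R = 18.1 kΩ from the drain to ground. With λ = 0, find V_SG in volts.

With gate tied to drain, V_SG = V_SD ≥ V_SG − |V_th|, so the device is in saturation.
k_p = μ_pC_ox · (W/L) = 0.151 mA/V².
KCL at the drain: ½ k_p (V_SG − |V_th|)² = (V_DD − V_SG)/R.
Let x = V_SG − 0.62. Then 1.37 x² + x − 4.18 = 0, giving x = 1.42 V (positive root), so V_SG = 2.04 V.
I_D = (V_DD − V_SG)/R = (4.8 − 2.04) / 18.1 = 0.152 mA.

V_SG = 2.04 V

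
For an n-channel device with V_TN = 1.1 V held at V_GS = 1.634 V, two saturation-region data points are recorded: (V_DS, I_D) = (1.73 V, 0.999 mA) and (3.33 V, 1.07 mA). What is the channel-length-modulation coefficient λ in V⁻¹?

λ = 0.0481 V⁻¹

With V_GS fixed, I_D ∝ (1 + λ V_DS) in saturation, so I_D2/I_D1 = (1 + λ V_DS2)/(1 + λ V_DS1).
1.07/0.999 = 1.071 = (1 + 3.33 λ)/(1 + 1.73 λ).
Solving: λ (I_D1 V_DS2 − I_D2 V_DS1) = I_D2 − I_D1, so λ = (1.07 − 0.999) / (0.999 × 3.33 − 1.07 × 1.73) = 0.071 / 1.48 = 0.0481 V⁻¹.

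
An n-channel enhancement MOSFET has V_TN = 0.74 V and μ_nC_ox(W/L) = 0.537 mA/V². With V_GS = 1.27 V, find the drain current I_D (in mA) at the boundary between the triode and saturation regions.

At the boundary V_DS = V_ov = V_GS − V_TN = 1.27 − 0.74 = 0.53 V.
I_D = ½ k_n V_ov² = 0.5 × 0.537 × 0.53² = 0.0754 mA.

I_D = 0.0754 mA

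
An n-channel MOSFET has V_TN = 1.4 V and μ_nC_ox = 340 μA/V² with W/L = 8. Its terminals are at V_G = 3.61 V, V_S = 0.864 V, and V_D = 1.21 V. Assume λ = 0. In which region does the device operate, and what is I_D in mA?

Triode; I_D = 1.10 mA

V_GS = V_G − V_S = 3.61 − 0.864 = 2.75 V; V_DS = V_D − V_S = 1.21 − 0.864 = 0.346 V.
k_n = μ_nC_ox · (W/L) = 2.72 mA/V².
V_ov = V_GS − V_TN = 2.75 − 1.4 = 1.35 V.
Since V_DS = 0.346 V < V_ov = 1.35 V, the device is in the triode region.
I_D = k_n [V_ov · V_DS − ½ V_DS²] = 2.72 × [1.35 × 0.346 − 0.5 × 0.346²] = 1.1 mA.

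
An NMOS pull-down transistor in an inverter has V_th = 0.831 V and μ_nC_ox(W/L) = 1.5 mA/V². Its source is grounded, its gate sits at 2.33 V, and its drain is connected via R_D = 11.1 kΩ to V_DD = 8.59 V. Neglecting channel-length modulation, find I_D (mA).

I_D = 0.740 mA

V_GS = V_G = 2.33 V, so V_ov = 2.33 − 0.831 = 1.5 V.
Assume saturation: I_D = ½ k_n V_ov² = 0.5 × 1.5 × 1.5² = 1.69 mA, giving V_DS = V_DD − I_D R_D = 8.59 − 1.69 × 11.1 = -10.1 V.
But -10.1 V < V_ov = 1.5 V, so the device is actually in triode.
In triode I_D = k_n[V_ov V_DS − ½ V_DS²] and I_D = (V_DD − V_DS)/R_D. Equating: 8.32 V_DS² − 25.96 V_DS + 8.59 = 0, giving V_DS = 0.376 V (the root below V_ov).
I_D = (8.59 − 0.376) / 11.1 = 0.74 mA.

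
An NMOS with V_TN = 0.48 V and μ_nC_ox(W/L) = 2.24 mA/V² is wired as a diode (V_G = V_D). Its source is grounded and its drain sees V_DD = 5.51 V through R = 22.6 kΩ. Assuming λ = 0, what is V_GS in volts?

With gate tied to drain, V_GS = V_DS ≥ V_GS − V_TN, so the device is in saturation.
KCL at the drain: ½ k_n (V_GS − V_TN)² = (V_DD − V_GS)/R.
Let x = V_GS − 0.48. Then 25.3 x² + x − 5.03 = 0, giving x = 0.426 V (positive root), so V_GS = 0.906 V.
I_D = (V_DD − V_GS)/R = (5.51 − 0.906) / 22.6 = 0.204 mA.

V_GS = 0.906 V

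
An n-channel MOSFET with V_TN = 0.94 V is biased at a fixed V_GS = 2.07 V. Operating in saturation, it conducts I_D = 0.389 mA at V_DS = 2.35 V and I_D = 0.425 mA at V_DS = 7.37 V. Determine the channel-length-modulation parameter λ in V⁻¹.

λ = 0.0193 V⁻¹

With V_GS fixed, I_D ∝ (1 + λ V_DS) in saturation, so I_D2/I_D1 = (1 + λ V_DS2)/(1 + λ V_DS1).
0.425/0.389 = 1.093 = (1 + 7.37 λ)/(1 + 2.35 λ).
Solving: λ (I_D1 V_DS2 − I_D2 V_DS1) = I_D2 − I_D1, so λ = (0.425 − 0.389) / (0.389 × 7.37 − 0.425 × 2.35) = 0.036 / 1.87 = 0.0193 V⁻¹.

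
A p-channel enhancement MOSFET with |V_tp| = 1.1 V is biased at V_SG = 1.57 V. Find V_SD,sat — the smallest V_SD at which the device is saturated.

V_SD,sat = 0.470 V

The boundary between triode and saturation is V_SD = V_SG − |V_tp| = V_ov.
V_ov = 1.57 − 1.1 = 0.47 V.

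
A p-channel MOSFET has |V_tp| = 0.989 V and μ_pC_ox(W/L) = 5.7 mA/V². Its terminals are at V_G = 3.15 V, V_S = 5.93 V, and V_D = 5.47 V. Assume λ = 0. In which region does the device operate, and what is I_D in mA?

Triode; I_D = 4.09 mA

V_SG = V_S − V_G = 5.93 − 3.15 = 2.78 V; V_SD = V_S − V_D = 5.93 − 5.47 = 0.46 V.
V_ov = V_SG − |V_tp| = 2.78 − 0.989 = 1.79 V.
Since V_SD = 0.46 V < V_ov = 1.79 V, the device is in the triode region.
I_D = k_p [V_ov · V_SD − ½ V_SD²] = 5.7 × [1.79 × 0.46 − 0.5 × 0.46²] = 4.09 mA.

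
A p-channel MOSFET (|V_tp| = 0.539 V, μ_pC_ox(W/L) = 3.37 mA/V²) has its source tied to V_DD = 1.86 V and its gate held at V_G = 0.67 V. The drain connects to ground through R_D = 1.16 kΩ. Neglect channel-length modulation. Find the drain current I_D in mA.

V_SG = V_DD − V_G = 1.86 − 0.67 = 1.19 V, so V_ov = 1.19 − 0.539 = 0.651 V.
Assume saturation: I_D = ½ k_p V_ov² = 0.5 × 3.37 × 0.651² = 0.714 mA, giving V_SD = V_DD − I_D R_D = 1.86 − 0.714 × 1.16 = 1.03 V.
V_SD = 1.03 V ≥ V_ov = 0.651 V, confirming saturation.

I_D = 0.714 mA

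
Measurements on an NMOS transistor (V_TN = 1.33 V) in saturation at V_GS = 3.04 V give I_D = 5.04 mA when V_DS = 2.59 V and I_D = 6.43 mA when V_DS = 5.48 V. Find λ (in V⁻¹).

With V_GS fixed, I_D ∝ (1 + λ V_DS) in saturation, so I_D2/I_D1 = (1 + λ V_DS2)/(1 + λ V_DS1).
6.43/5.04 = 1.276 = (1 + 5.48 λ)/(1 + 2.59 λ).
Solving: λ (I_D1 V_DS2 − I_D2 V_DS1) = I_D2 − I_D1, so λ = (6.43 − 5.04) / (5.04 × 5.48 − 6.43 × 2.59) = 1.39 / 11 = 0.127 V⁻¹.

λ = 0.127 V⁻¹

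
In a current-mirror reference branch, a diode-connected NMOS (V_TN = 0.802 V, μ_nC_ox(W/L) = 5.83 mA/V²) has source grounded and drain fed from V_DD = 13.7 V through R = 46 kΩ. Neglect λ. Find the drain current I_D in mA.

I_D = 0.274 mA

With gate tied to drain, V_GS = V_DS ≥ V_GS − V_TN, so the device is in saturation.
KCL at the drain: ½ k_n (V_GS − V_TN)² = (V_DD − V_GS)/R.
Let x = V_GS − 0.802. Then 134 x² + x − 12.9 = 0, giving x = 0.306 V (positive root), so V_GS = 1.11 V.
I_D = (V_DD − V_GS)/R = (13.7 − 1.11) / 46 = 0.274 mA.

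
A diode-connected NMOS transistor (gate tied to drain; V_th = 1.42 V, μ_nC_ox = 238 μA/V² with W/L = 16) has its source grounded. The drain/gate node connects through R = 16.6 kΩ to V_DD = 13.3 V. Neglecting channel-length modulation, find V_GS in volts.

With gate tied to drain, V_GS = V_DS ≥ V_GS − V_th, so the device is in saturation.
k_n = μ_nC_ox · (W/L) = 3.808 mA/V².
KCL at the drain: ½ k_n (V_GS − V_th)² = (V_DD − V_GS)/R.
Let x = V_GS − 1.42. Then 31.6 x² + x − 11.88 = 0, giving x = 0.597 V (positive root), so V_GS = 2.02 V.
I_D = (V_DD − V_GS)/R = (13.3 − 2.02) / 16.6 = 0.68 mA.

V_GS = 2.02 V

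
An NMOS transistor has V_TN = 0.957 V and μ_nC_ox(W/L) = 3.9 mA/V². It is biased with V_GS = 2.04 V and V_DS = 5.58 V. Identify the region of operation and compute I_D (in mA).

Saturation; I_D = 2.29 mA

V_ov = V_GS − V_TN = 2.04 − 0.957 = 1.08 V.
Since V_DS = 5.58 V ≥ V_ov = 1.08 V, the device is in saturation.
I_D = ½ k_n V_ov² = 0.5 × 3.9 × 1.08² = 2.29 mA.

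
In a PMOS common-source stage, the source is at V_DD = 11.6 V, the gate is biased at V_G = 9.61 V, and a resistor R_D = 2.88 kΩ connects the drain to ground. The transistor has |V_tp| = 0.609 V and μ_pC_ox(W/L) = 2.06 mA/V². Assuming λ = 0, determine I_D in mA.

V_SG = V_DD − V_G = 11.6 − 9.61 = 1.99 V, so V_ov = 1.99 − 0.609 = 1.38 V.
Assume saturation: I_D = ½ k_p V_ov² = 0.5 × 2.06 × 1.38² = 1.96 mA, giving V_SD = V_DD − I_D R_D = 11.6 − 1.96 × 2.88 = 5.94 V.
V_SD = 5.94 V ≥ V_ov = 1.38 V, confirming saturation.

I_D = 1.96 mA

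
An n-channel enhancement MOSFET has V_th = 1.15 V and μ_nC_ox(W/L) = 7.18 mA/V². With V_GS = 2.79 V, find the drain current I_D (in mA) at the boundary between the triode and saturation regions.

At the boundary V_DS = V_ov = V_GS − V_th = 2.79 − 1.15 = 1.64 V.
I_D = ½ k_n V_ov² = 0.5 × 7.18 × 1.64² = 9.66 mA.

I_D = 9.66 mA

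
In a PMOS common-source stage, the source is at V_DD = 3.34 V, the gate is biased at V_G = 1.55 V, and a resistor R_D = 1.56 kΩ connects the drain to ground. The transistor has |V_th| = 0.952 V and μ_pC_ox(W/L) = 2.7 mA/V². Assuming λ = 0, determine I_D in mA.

V_SG = V_DD − V_G = 3.34 − 1.55 = 1.79 V, so V_ov = 1.79 − 0.952 = 0.838 V.
Assume saturation: I_D = ½ k_p V_ov² = 0.5 × 2.7 × 0.838² = 0.948 mA, giving V_SD = V_DD − I_D R_D = 3.34 − 0.948 × 1.56 = 1.86 V.
V_SD = 1.86 V ≥ V_ov = 0.838 V, confirming saturation.

I_D = 0.948 mA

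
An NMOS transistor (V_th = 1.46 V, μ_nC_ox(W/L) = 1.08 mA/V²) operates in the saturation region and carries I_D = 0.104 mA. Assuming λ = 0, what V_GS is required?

V_GS = 1.90 V

In saturation I_D = ½ k_n (V_GS − V_th)², so V_GS − V_th = √(2 I_D / k_n) = √(2 × 0.104 / 1.08) = 0.439 V.
V_GS = 1.46 + 0.439 = 1.9 V.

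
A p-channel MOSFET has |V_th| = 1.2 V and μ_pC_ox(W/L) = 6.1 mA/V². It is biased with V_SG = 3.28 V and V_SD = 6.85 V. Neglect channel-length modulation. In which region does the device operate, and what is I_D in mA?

Saturation; I_D = 13.2 mA

V_ov = V_SG − |V_th| = 3.28 − 1.2 = 2.08 V.
Since V_SD = 6.85 V ≥ V_ov = 2.08 V, the device is in saturation.
I_D = ½ k_p V_ov² = 0.5 × 6.1 × 2.08² = 13.2 mA.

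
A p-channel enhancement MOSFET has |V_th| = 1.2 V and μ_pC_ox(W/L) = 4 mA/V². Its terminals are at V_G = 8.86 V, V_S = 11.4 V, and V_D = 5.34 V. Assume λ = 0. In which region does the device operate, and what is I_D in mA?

Saturation; I_D = 3.59 mA

V_SG = V_S − V_G = 11.4 − 8.86 = 2.54 V; V_SD = V_S − V_D = 11.4 − 5.34 = 6.06 V.
V_ov = V_SG − |V_th| = 2.54 − 1.2 = 1.34 V.
Since V_SD = 6.06 V ≥ V_ov = 1.34 V, the device is in saturation.
I_D = ½ k_p V_ov² = 0.5 × 4 × 1.34² = 3.59 mA.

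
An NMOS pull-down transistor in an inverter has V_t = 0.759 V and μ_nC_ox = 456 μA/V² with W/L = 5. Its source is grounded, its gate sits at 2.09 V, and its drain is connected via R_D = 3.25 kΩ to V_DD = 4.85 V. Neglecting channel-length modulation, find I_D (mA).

V_GS = V_G = 2.09 V, so V_ov = 2.09 − 0.759 = 1.33 V.
k_n = μ_nC_ox · (W/L) = 2.28 mA/V².
Assume saturation: I_D = ½ k_n V_ov² = 0.5 × 2.28 × 1.33² = 2.02 mA, giving V_DS = V_DD − I_D R_D = 4.85 − 2.02 × 3.25 = -1.71 V.
But -1.71 V < V_ov = 1.33 V, so the device is actually in triode.
In triode I_D = k_n[V_ov V_DS − ½ V_DS²] and I_D = (V_DD − V_DS)/R_D. Equating: 3.7 V_DS² − 10.86 V_DS + 4.85 = 0, giving V_DS = 0.549 V (the root below V_ov).
I_D = (4.85 − 0.549) / 3.25 = 1.32 mA.

I_D = 1.32 mA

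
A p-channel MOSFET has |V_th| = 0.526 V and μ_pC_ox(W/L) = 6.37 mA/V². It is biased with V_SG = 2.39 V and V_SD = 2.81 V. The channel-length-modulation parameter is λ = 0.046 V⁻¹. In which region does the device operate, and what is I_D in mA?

Saturation; I_D = 12.5 mA

V_ov = V_SG − |V_th| = 2.39 − 0.526 = 1.86 V.
Since V_SD = 2.81 V ≥ V_ov = 1.86 V, the device is in saturation.
I_D = ½ k_p V_ov² (1 + λ V_SD) = 0.5 × 6.37 × 1.86² × (1 + 0.046 × 2.81) = 12.5 mA.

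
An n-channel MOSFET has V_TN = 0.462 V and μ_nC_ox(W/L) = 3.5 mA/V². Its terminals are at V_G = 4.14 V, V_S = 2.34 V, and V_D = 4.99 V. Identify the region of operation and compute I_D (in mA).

V_GS = V_G − V_S = 4.14 − 2.34 = 1.8 V; V_DS = V_D − V_S = 4.99 − 2.34 = 2.65 V.
V_ov = V_GS − V_TN = 1.8 − 0.462 = 1.34 V.
Since V_DS = 2.65 V ≥ V_ov = 1.34 V, the device is in saturation.
I_D = ½ k_n V_ov² = 0.5 × 3.5 × 1.34² = 3.13 mA.

Saturation; I_D = 3.13 mA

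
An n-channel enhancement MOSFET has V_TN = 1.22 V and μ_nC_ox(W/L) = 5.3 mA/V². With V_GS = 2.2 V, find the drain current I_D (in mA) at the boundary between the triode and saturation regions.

At the boundary V_DS = V_ov = V_GS − V_TN = 2.2 − 1.22 = 0.98 V.
I_D = ½ k_n V_ov² = 0.5 × 5.3 × 0.98² = 2.55 mA.

I_D = 2.55 mA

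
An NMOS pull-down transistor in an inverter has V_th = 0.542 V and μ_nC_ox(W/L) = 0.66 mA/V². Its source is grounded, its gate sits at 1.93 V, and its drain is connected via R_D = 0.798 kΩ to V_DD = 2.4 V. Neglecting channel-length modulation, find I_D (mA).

I_D = 0.636 mA

V_GS = V_G = 1.93 V, so V_ov = 1.93 − 0.542 = 1.39 V.
Assume saturation: I_D = ½ k_n V_ov² = 0.5 × 0.66 × 1.39² = 0.636 mA, giving V_DS = V_DD − I_D R_D = 2.4 − 0.636 × 0.798 = 1.89 V.
V_DS = 1.89 V ≥ V_ov = 1.39 V, confirming saturation.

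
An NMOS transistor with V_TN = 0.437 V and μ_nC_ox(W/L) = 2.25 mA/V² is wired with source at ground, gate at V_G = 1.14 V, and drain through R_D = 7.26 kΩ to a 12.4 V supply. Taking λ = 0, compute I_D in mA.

I_D = 0.556 mA

V_GS = V_G = 1.14 V, so V_ov = 1.14 − 0.437 = 0.703 V.
Assume saturation: I_D = ½ k_n V_ov² = 0.5 × 2.25 × 0.703² = 0.556 mA, giving V_DS = V_DD − I_D R_D = 12.4 − 0.556 × 7.26 = 8.36 V.
V_DS = 8.36 V ≥ V_ov = 0.703 V, confirming saturation.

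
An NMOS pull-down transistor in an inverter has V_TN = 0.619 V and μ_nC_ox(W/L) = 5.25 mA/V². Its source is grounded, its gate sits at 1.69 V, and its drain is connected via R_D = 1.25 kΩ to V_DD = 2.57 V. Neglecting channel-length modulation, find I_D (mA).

V_GS = V_G = 1.69 V, so V_ov = 1.69 − 0.619 = 1.07 V.
Assume saturation: I_D = ½ k_n V_ov² = 0.5 × 5.25 × 1.07² = 3.01 mA, giving V_DS = V_DD − I_D R_D = 2.57 − 3.01 × 1.25 = -1.19 V.
But -1.19 V < V_ov = 1.07 V, so the device is actually in triode.
In triode I_D = k_n[V_ov V_DS − ½ V_DS²] and I_D = (V_DD − V_DS)/R_D. Equating: 3.28 V_DS² − 8.028 V_DS + 2.57 = 0, giving V_DS = 0.379 V (the root below V_ov).
I_D = (2.57 − 0.379) / 1.25 = 1.75 mA.

I_D = 1.75 mA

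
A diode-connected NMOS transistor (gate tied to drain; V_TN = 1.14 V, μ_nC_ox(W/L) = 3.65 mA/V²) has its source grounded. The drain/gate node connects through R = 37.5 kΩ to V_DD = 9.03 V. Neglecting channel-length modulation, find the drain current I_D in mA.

I_D = 0.202 mA

With gate tied to drain, V_GS = V_DS ≥ V_GS − V_TN, so the device is in saturation.
KCL at the drain: ½ k_n (V_GS − V_TN)² = (V_DD − V_GS)/R.
Let x = V_GS − 1.14. Then 68.4 x² + x − 7.89 = 0, giving x = 0.332 V (positive root), so V_GS = 1.47 V.
I_D = (V_DD − V_GS)/R = (9.03 − 1.47) / 37.5 = 0.202 mA.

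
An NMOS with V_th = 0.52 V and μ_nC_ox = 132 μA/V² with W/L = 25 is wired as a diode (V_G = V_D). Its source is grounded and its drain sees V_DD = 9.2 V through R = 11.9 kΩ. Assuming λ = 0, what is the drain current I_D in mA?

I_D = 0.676 mA

With gate tied to drain, V_GS = V_DS ≥ V_GS − V_th, so the device is in saturation.
k_n = μ_nC_ox · (W/L) = 3.3 mA/V².
KCL at the drain: ½ k_n (V_GS − V_th)² = (V_DD − V_GS)/R.
Let x = V_GS − 0.52. Then 19.6 x² + x − 8.68 = 0, giving x = 0.64 V (positive root), so V_GS = 1.16 V.
I_D = (V_DD − V_GS)/R = (9.2 − 1.16) / 11.9 = 0.676 mA.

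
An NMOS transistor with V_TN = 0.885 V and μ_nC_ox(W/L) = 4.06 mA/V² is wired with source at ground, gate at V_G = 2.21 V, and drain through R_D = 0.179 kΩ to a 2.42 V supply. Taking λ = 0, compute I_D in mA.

I_D = 3.56 mA

V_GS = V_G = 2.21 V, so V_ov = 2.21 − 0.885 = 1.32 V.
Assume saturation: I_D = ½ k_n V_ov² = 0.5 × 4.06 × 1.32² = 3.56 mA, giving V_DS = V_DD − I_D R_D = 2.42 − 3.56 × 0.179 = 1.78 V.
V_DS = 1.78 V ≥ V_ov = 1.32 V, confirming saturation.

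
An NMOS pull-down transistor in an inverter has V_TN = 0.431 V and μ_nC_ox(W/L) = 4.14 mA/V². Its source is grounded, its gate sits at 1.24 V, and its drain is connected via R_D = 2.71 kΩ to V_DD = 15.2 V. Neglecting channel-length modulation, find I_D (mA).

I_D = 1.35 mA

V_GS = V_G = 1.24 V, so V_ov = 1.24 − 0.431 = 0.809 V.
Assume saturation: I_D = ½ k_n V_ov² = 0.5 × 4.14 × 0.809² = 1.35 mA, giving V_DS = V_DD − I_D R_D = 15.2 − 1.35 × 2.71 = 11.5 V.
V_DS = 11.5 V ≥ V_ov = 0.809 V, confirming saturation.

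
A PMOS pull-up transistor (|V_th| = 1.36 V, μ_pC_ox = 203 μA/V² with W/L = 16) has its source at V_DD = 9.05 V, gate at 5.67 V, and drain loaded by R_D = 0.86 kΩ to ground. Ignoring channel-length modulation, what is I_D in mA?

I_D = 6.63 mA

V_SG = V_DD − V_G = 9.05 − 5.67 = 3.38 V, so V_ov = 3.38 − 1.36 = 2.02 V.
k_p = μ_pC_ox · (W/L) = 3.248 mA/V².
Assume saturation: I_D = ½ k_p V_ov² = 0.5 × 3.248 × 2.02² = 6.63 mA, giving V_SD = V_DD − I_D R_D = 9.05 − 6.63 × 0.86 = 3.35 V.
V_SD = 3.35 V ≥ V_ov = 2.02 V, confirming saturation.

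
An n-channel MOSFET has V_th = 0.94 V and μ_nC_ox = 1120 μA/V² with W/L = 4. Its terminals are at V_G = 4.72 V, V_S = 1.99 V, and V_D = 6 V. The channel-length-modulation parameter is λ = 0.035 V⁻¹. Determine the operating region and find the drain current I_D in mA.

V_GS = V_G − V_S = 4.72 − 1.99 = 2.73 V; V_DS = V_D − V_S = 6 − 1.99 = 4.01 V.
k_n = μ_nC_ox · (W/L) = 4.48 mA/V².
V_ov = V_GS − V_th = 2.73 − 0.94 = 1.79 V.
Since V_DS = 4.01 V ≥ V_ov = 1.79 V, the device is in saturation.
I_D = ½ k_n V_ov² (1 + λ V_DS) = 0.5 × 4.48 × 1.79² × (1 + 0.035 × 4.01) = 8.18 mA.

Saturation; I_D = 8.18 mA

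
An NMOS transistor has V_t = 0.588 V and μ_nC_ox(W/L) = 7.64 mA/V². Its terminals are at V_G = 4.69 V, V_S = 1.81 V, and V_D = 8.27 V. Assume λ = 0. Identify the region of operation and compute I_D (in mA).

V_GS = V_G − V_S = 4.69 − 1.81 = 2.88 V; V_DS = V_D − V_S = 8.27 − 1.81 = 6.46 V.
V_ov = V_GS − V_t = 2.88 − 0.588 = 2.29 V.
Since V_DS = 6.46 V ≥ V_ov = 2.29 V, the device is in saturation.
I_D = ½ k_n V_ov² = 0.5 × 7.64 × 2.29² = 20.1 mA.

Saturation; I_D = 20.1 mA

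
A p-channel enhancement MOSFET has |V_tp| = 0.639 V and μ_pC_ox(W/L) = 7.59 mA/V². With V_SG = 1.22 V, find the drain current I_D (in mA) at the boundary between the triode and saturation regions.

I_D = 1.28 mA

At the boundary V_SD = V_ov = V_SG − |V_tp| = 1.22 − 0.639 = 0.581 V.
I_D = ½ k_p V_ov² = 0.5 × 7.59 × 0.581² = 1.28 mA.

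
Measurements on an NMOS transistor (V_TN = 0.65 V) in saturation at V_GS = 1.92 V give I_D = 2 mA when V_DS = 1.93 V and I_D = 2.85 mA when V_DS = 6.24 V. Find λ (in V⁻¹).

With V_GS fixed, I_D ∝ (1 + λ V_DS) in saturation, so I_D2/I_D1 = (1 + λ V_DS2)/(1 + λ V_DS1).
2.85/2 = 1.425 = (1 + 6.24 λ)/(1 + 1.93 λ).
Solving: λ (I_D1 V_DS2 − I_D2 V_DS1) = I_D2 − I_D1, so λ = (2.85 − 2) / (2 × 6.24 − 2.85 × 1.93) = 0.85 / 6.98 = 0.122 V⁻¹.

λ = 0.122 V⁻¹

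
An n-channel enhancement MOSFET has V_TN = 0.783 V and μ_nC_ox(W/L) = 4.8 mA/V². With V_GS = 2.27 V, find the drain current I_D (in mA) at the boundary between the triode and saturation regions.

I_D = 5.31 mA

At the boundary V_DS = V_ov = V_GS − V_TN = 2.27 − 0.783 = 1.49 V.
I_D = ½ k_n V_ov² = 0.5 × 4.8 × 1.49² = 5.31 mA.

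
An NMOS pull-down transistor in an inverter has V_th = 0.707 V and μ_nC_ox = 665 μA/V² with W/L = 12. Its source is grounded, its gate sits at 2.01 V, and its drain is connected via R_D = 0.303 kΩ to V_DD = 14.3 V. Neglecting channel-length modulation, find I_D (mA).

I_D = 6.77 mA

V_GS = V_G = 2.01 V, so V_ov = 2.01 − 0.707 = 1.3 V.
k_n = μ_nC_ox · (W/L) = 7.98 mA/V².
Assume saturation: I_D = ½ k_n V_ov² = 0.5 × 7.98 × 1.3² = 6.77 mA, giving V_DS = V_DD − I_D R_D = 14.3 − 6.77 × 0.303 = 12.2 V.
V_DS = 12.2 V ≥ V_ov = 1.3 V, confirming saturation.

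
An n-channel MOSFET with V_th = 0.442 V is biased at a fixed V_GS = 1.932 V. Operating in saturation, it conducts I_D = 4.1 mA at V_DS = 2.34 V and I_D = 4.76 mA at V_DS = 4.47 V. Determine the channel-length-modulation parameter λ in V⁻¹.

λ = 0.0918 V⁻¹

With V_GS fixed, I_D ∝ (1 + λ V_DS) in saturation, so I_D2/I_D1 = (1 + λ V_DS2)/(1 + λ V_DS1).
4.76/4.1 = 1.161 = (1 + 4.47 λ)/(1 + 2.34 λ).
Solving: λ (I_D1 V_DS2 − I_D2 V_DS1) = I_D2 − I_D1, so λ = (4.76 − 4.1) / (4.1 × 4.47 − 4.76 × 2.34) = 0.66 / 7.19 = 0.0918 V⁻¹.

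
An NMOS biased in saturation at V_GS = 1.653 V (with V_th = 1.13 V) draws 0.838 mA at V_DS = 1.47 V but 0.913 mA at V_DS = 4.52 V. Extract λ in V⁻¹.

With V_GS fixed, I_D ∝ (1 + λ V_DS) in saturation, so I_D2/I_D1 = (1 + λ V_DS2)/(1 + λ V_DS1).
0.913/0.838 = 1.089 = (1 + 4.52 λ)/(1 + 1.47 λ).
Solving: λ (I_D1 V_DS2 − I_D2 V_DS1) = I_D2 − I_D1, so λ = (0.913 − 0.838) / (0.838 × 4.52 − 0.913 × 1.47) = 0.075 / 2.45 = 0.0307 V⁻¹.

λ = 0.0307 V⁻¹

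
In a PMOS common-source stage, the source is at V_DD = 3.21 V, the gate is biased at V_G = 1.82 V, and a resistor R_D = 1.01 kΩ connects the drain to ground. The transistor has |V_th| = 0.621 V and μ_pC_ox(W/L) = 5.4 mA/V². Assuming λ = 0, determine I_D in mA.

V_SG = V_DD − V_G = 3.21 − 1.82 = 1.39 V, so V_ov = 1.39 − 0.621 = 0.769 V.
Assume saturation: I_D = ½ k_p V_ov² = 0.5 × 5.4 × 0.769² = 1.6 mA, giving V_SD = V_DD − I_D R_D = 3.21 − 1.6 × 1.01 = 1.6 V.
V_SD = 1.6 V ≥ V_ov = 0.769 V, confirming saturation.

I_D = 1.60 mA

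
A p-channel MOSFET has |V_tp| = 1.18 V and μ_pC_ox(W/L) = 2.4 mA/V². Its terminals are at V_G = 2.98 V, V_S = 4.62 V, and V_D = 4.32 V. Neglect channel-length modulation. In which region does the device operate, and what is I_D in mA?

V_SG = V_S − V_G = 4.62 − 2.98 = 1.64 V; V_SD = V_S − V_D = 4.62 − 4.32 = 0.3 V.
V_ov = V_SG − |V_tp| = 1.64 − 1.18 = 0.46 V.
Since V_SD = 0.3 V < V_ov = 0.46 V, the device is in the triode region.
I_D = k_p [V_ov · V_SD − ½ V_SD²] = 2.4 × [0.46 × 0.3 − 0.5 × 0.3²] = 0.223 mA.

Triode; I_D = 0.223 mA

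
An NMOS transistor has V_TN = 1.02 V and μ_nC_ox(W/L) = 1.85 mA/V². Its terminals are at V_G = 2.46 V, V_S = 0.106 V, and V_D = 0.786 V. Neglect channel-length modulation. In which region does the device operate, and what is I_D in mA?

Triode; I_D = 1.25 mA

V_GS = V_G − V_S = 2.46 − 0.106 = 2.35 V; V_DS = V_D − V_S = 0.786 − 0.106 = 0.68 V.
V_ov = V_GS − V_TN = 2.35 − 1.02 = 1.33 V.
Since V_DS = 0.68 V < V_ov = 1.33 V, the device is in the triode region.
I_D = k_n [V_ov · V_DS − ½ V_DS²] = 1.85 × [1.33 × 0.68 − 0.5 × 0.68²] = 1.25 mA.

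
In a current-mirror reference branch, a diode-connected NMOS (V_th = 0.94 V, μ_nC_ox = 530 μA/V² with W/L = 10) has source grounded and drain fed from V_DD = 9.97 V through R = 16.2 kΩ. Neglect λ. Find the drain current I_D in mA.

With gate tied to drain, V_GS = V_DS ≥ V_GS − V_th, so the device is in saturation.
k_n = μ_nC_ox · (W/L) = 5.3 mA/V².
KCL at the drain: ½ k_n (V_GS − V_th)² = (V_DD − V_GS)/R.
Let x = V_GS − 0.94. Then 42.9 x² + x − 9.03 = 0, giving x = 0.447 V (positive root), so V_GS = 1.39 V.
I_D = (V_DD − V_GS)/R = (9.97 − 1.39) / 16.2 = 0.53 mA.

I_D = 0.530 mA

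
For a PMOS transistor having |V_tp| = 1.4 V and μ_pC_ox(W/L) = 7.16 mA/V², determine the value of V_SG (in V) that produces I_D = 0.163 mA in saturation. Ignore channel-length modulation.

V_SG = 1.61 V

In saturation I_D = ½ k_p (V_SG − |V_tp|)², so V_SG − |V_tp| = √(2 I_D / k_p) = √(2 × 0.163 / 7.16) = 0.213 V.
V_SG = 1.4 + 0.213 = 1.61 V.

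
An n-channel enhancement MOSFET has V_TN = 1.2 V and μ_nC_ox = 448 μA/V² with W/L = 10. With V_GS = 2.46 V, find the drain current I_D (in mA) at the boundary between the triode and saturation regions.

I_D = 3.56 mA

At the boundary V_DS = V_ov = V_GS − V_TN = 2.46 − 1.2 = 1.26 V.
k_n = μ_nC_ox · (W/L) = 4.48 mA/V².
I_D = ½ k_n V_ov² = 0.5 × 4.48 × 1.26² = 3.56 mA.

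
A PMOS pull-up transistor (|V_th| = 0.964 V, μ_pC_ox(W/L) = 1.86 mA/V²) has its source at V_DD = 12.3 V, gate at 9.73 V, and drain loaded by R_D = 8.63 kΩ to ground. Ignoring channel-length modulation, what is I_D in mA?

I_D = 1.36 mA

V_SG = V_DD − V_G = 12.3 − 9.73 = 2.57 V, so V_ov = 2.57 − 0.964 = 1.61 V.
Assume saturation: I_D = ½ k_p V_ov² = 0.5 × 1.86 × 1.61² = 2.4 mA, giving V_SD = V_DD − I_D R_D = 12.3 − 2.4 × 8.63 = -8.4 V.
But -8.4 V < V_ov = 1.61 V, so the device is actually in triode.
In triode I_D = k_p[V_ov V_SD − ½ V_SD²] and I_D = (V_DD − V_SD)/R_D. Equating: 8.03 V_SD² − 26.78 V_SD + 12.3 = 0, giving V_SD = 0.55 V (the root below V_ov).
I_D = (12.3 − 0.55) / 8.63 = 1.36 mA.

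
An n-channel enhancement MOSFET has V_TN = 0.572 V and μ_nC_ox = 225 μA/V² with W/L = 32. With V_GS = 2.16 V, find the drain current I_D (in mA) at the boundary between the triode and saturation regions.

I_D = 9.08 mA

At the boundary V_DS = V_ov = V_GS − V_TN = 2.16 − 0.572 = 1.59 V.
k_n = μ_nC_ox · (W/L) = 7.2 mA/V².
I_D = ½ k_n V_ov² = 0.5 × 7.2 × 1.59² = 9.08 mA.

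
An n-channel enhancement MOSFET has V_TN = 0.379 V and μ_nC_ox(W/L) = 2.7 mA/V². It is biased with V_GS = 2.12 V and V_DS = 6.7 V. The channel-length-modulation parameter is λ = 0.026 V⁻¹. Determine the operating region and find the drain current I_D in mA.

V_ov = V_GS − V_TN = 2.12 − 0.379 = 1.74 V.
Since V_DS = 6.7 V ≥ V_ov = 1.74 V, the device is in saturation.
I_D = ½ k_n V_ov² (1 + λ V_DS) = 0.5 × 2.7 × 1.74² × (1 + 0.026 × 6.7) = 4.8 mA.

Saturation; I_D = 4.80 mA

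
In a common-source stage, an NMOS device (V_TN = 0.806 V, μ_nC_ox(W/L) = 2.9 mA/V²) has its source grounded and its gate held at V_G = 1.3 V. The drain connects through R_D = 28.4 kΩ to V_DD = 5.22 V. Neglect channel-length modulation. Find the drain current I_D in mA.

I_D = 0.179 mA

V_GS = V_G = 1.3 V, so V_ov = 1.3 − 0.806 = 0.494 V.
Assume saturation: I_D = ½ k_n V_ov² = 0.5 × 2.9 × 0.494² = 0.354 mA, giving V_DS = V_DD − I_D R_D = 5.22 − 0.354 × 28.4 = -4.83 V.
But -4.83 V < V_ov = 0.494 V, so the device is actually in triode.
In triode I_D = k_n[V_ov V_DS − ½ V_DS²] and I_D = (V_DD − V_DS)/R_D. Equating: 41.2 V_DS² − 41.69 V_DS + 5.22 = 0, giving V_DS = 0.146 V (the root below V_ov).
I_D = (5.22 − 0.146) / 28.4 = 0.179 mA.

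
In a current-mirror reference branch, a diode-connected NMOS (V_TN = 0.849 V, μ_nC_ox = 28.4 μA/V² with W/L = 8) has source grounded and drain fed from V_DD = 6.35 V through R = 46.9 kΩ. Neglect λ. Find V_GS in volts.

With gate tied to drain, V_GS = V_DS ≥ V_GS − V_TN, so the device is in saturation.
k_n = μ_nC_ox · (W/L) = 0.2272 mA/V².
KCL at the drain: ½ k_n (V_GS − V_TN)² = (V_DD − V_GS)/R.
Let x = V_GS − 0.849. Then 5.33 x² + x − 5.501 = 0, giving x = 0.927 V (positive root), so V_GS = 1.78 V.
I_D = (V_DD − V_GS)/R = (6.35 − 1.78) / 46.9 = 0.0975 mA.

V_GS = 1.78 V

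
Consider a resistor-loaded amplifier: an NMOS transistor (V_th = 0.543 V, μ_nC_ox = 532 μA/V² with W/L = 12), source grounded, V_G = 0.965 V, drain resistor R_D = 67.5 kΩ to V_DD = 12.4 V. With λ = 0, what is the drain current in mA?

V_GS = V_G = 0.965 V, so V_ov = 0.965 − 0.543 = 0.422 V.
k_n = μ_nC_ox · (W/L) = 6.384 mA/V².
Assume saturation: I_D = ½ k_n V_ov² = 0.5 × 6.384 × 0.422² = 0.568 mA, giving V_DS = V_DD − I_D R_D = 12.4 − 0.568 × 67.5 = -26 V.
But -26 V < V_ov = 0.422 V, so the device is actually in triode.
In triode I_D = k_n[V_ov V_DS − ½ V_DS²] and I_D = (V_DD − V_DS)/R_D. Equating: 215 V_DS² − 182.8 V_DS + 12.4 = 0, giving V_DS = 0.0743 V (the root below V_ov).
I_D = (12.4 − 0.0743) / 67.5 = 0.183 mA.

I_D = 0.183 mA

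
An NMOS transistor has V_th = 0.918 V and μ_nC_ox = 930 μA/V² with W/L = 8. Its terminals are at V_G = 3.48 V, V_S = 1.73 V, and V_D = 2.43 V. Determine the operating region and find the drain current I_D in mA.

Triode; I_D = 2.51 mA

V_GS = V_G − V_S = 3.48 − 1.73 = 1.75 V; V_DS = V_D − V_S = 2.43 − 1.73 = 0.7 V.
k_n = μ_nC_ox · (W/L) = 7.44 mA/V².
V_ov = V_GS − V_th = 1.75 − 0.918 = 0.832 V.
Since V_DS = 0.7 V < V_ov = 0.832 V, the device is in the triode region.
I_D = k_n [V_ov · V_DS − ½ V_DS²] = 7.44 × [0.832 × 0.7 − 0.5 × 0.7²] = 2.51 mA.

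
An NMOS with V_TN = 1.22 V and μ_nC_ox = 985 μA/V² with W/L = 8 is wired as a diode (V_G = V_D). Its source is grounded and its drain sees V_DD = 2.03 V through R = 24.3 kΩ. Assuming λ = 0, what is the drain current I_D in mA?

With gate tied to drain, V_GS = V_DS ≥ V_GS − V_TN, so the device is in saturation.
k_n = μ_nC_ox · (W/L) = 7.88 mA/V².
KCL at the drain: ½ k_n (V_GS − V_TN)² = (V_DD − V_GS)/R.
Let x = V_GS − 1.22. Then 95.7 x² + x − 0.81 = 0, giving x = 0.0869 V (positive root), so V_GS = 1.31 V.
I_D = (V_DD − V_GS)/R = (2.03 − 1.31) / 24.3 = 0.0298 mA.

I_D = 0.0298 mA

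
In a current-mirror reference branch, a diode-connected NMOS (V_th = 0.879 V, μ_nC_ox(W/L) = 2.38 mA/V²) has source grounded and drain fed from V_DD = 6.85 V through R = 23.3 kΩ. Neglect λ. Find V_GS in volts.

With gate tied to drain, V_GS = V_DS ≥ V_GS − V_th, so the device is in saturation.
KCL at the drain: ½ k_n (V_GS − V_th)² = (V_DD − V_GS)/R.
Let x = V_GS − 0.879. Then 27.7 x² + x − 5.971 = 0, giving x = 0.446 V (positive root), so V_GS = 1.33 V.
I_D = (V_DD − V_GS)/R = (6.85 − 1.33) / 23.3 = 0.237 mA.

V_GS = 1.33 V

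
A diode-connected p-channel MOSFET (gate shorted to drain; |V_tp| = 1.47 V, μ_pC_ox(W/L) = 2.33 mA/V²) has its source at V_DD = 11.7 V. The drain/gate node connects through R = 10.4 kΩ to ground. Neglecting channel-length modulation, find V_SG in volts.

V_SG = 2.35 V

With gate tied to drain, V_SG = V_SD ≥ V_SG − |V_tp|, so the device is in saturation.
KCL at the drain: ½ k_p (V_SG − |V_tp|)² = (V_DD − V_SG)/R.
Let x = V_SG − 1.47. Then 12.1 x² + x − 10.23 = 0, giving x = 0.879 V (positive root), so V_SG = 2.35 V.
I_D = (V_DD − V_SG)/R = (11.7 − 2.35) / 10.4 = 0.899 mA.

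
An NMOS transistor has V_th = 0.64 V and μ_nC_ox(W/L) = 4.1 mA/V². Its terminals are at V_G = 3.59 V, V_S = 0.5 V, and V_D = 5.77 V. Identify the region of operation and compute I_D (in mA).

Saturation; I_D = 12.3 mA

V_GS = V_G − V_S = 3.59 − 0.5 = 3.09 V; V_DS = V_D − V_S = 5.77 − 0.5 = 5.27 V.
V_ov = V_GS − V_th = 3.09 − 0.64 = 2.45 V.
Since V_DS = 5.27 V ≥ V_ov = 2.45 V, the device is in saturation.
I_D = ½ k_n V_ov² = 0.5 × 4.1 × 2.45² = 12.3 mA.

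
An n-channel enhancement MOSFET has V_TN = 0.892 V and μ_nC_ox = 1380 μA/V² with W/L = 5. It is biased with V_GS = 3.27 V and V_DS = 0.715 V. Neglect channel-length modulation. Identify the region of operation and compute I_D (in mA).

Triode; I_D = 9.97 mA

k_n = μ_nC_ox · (W/L) = 6.9 mA/V².
V_ov = V_GS − V_TN = 3.27 − 0.892 = 2.38 V.
Since V_DS = 0.715 V < V_ov = 2.38 V, the device is in the triode region.
I_D = k_n [V_ov · V_DS − ½ V_DS²] = 6.9 × [2.38 × 0.715 − 0.5 × 0.715²] = 9.97 mA.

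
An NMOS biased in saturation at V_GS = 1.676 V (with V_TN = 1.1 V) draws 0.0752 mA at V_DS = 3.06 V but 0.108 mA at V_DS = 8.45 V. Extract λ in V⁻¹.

With V_GS fixed, I_D ∝ (1 + λ V_DS) in saturation, so I_D2/I_D1 = (1 + λ V_DS2)/(1 + λ V_DS1).
0.108/0.0752 = 1.436 = (1 + 8.45 λ)/(1 + 3.06 λ).
Solving: λ (I_D1 V_DS2 − I_D2 V_DS1) = I_D2 − I_D1, so λ = (0.108 − 0.0752) / (0.0752 × 8.45 − 0.108 × 3.06) = 0.0328 / 0.305 = 0.108 V⁻¹.

λ = 0.108 V⁻¹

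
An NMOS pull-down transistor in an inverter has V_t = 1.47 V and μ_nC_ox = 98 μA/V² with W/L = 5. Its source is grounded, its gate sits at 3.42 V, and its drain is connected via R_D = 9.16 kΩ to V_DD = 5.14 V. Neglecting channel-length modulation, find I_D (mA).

V_GS = V_G = 3.42 V, so V_ov = 3.42 − 1.47 = 1.95 V.
k_n = μ_nC_ox · (W/L) = 0.49 mA/V².
Assume saturation: I_D = ½ k_n V_ov² = 0.5 × 0.49 × 1.95² = 0.932 mA, giving V_DS = V_DD − I_D R_D = 5.14 − 0.932 × 9.16 = -3.39 V.
But -3.39 V < V_ov = 1.95 V, so the device is actually in triode.
In triode I_D = k_n[V_ov V_DS − ½ V_DS²] and I_D = (V_DD − V_DS)/R_D. Equating: 2.24 V_DS² − 9.752 V_DS + 5.14 = 0, giving V_DS = 0.614 V (the root below V_ov).
I_D = (5.14 − 0.614) / 9.16 = 0.494 mA.

I_D = 0.494 mA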